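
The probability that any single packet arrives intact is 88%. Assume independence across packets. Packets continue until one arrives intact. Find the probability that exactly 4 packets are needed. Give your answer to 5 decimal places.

Geometric (trials to first success), p = 0.88.
P(Y = 4) = (1−p)^3 · p = 0.001728 · 0.88 = 0.0015206

0.00152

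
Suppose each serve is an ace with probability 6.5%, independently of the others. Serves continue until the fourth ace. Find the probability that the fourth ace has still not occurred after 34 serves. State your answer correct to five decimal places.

Needing more than 34 serves ⇔ fewer than 4 successes in the first 34. With X ~ Binomial(34, 0.065), P(Y > 34) = P(X ≤ 3).
  k=0: C(34,0)·0.065^0·0.935^34 = 0.1017641
  k=1: C(34,1)·0.065^1·0.935^33 = 0.2405334
  k=2: C(34,2)·0.065^2·0.935^32 = 0.2759060
  k=3: C(34,3)·0.065^3·0.935^31 = 0.2045934
P(X ≤ 3) = 0.8227969

0.82280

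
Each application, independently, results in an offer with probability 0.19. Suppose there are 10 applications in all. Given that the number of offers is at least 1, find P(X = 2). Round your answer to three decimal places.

0.343

X ~ Binomial(10, 0.19). Want P(X=2 | X≥1) = P(X=2) / P(X≥1).
P(X=2) = C(10,2)·0.19^2·0.81^8 = 0.30102
P(X≥1) = 1 − 0.12158 = 0.87842
Ratio = 0.30102 / 0.87842 = 0.34269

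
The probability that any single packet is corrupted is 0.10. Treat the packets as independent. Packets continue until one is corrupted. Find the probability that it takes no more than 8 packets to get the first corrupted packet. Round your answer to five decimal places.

0.56953

Y = number of packets to the first success; geometric, p = 0.10.
P(Y ≤ 8) = 1 − (1−p)^8 = 1 − 0.4304672 = 0.5695328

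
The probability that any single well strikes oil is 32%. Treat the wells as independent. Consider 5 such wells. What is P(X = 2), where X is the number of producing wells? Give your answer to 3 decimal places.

X ~ Binomial(n=5, p=0.32).
P(X=2) = C(5,2) · p^2 · (1−p)^3
= 10 · 0.1024 · 0.31443 = 0.32198

0.322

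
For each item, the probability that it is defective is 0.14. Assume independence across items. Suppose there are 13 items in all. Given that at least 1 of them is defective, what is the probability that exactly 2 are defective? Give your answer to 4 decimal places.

0.3386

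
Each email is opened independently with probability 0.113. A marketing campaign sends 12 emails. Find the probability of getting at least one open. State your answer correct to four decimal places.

0.7628

P(at least one) = 1 − P(none) = 1 − (1 − 0.113)^12
= 1 − 0.237183 = 0.762817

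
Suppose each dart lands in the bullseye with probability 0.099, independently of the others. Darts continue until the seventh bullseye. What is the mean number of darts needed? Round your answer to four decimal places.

70.7071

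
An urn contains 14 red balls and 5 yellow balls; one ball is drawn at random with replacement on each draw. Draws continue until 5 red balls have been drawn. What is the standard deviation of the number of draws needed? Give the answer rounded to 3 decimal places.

Y = total draws until the fifth success; negative binomial with r=5, p=0.736842.
SD(Y) = √[r(1−p)/p²] = √(2.42347) = 1.55675

1.557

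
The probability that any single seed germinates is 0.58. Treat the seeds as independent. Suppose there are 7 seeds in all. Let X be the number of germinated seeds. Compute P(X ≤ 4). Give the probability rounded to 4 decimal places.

0.6229

X ~ Binomial(7, 0.58); P(X ≤ 4) = Σ C(7,k) p^k (1−p)^(7−k) over k:
  k=0: C(7,0)·0.58^0·0.42^7 = 0.002305
  k=1: C(7,1)·0.58^1·0.42^6 = 0.022285
  k=2: C(7,2)·0.58^2·0.42^5 = 0.092326
  k=3: C(7,3)·0.58^3·0.42^4 = 0.212495
  k=4: C(7,4)·0.58^4·0.42^3 = 0.293446
Total = 0.622857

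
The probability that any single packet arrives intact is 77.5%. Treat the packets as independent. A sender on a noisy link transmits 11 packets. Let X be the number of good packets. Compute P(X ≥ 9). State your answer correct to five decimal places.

0.53487

X ~ Binomial(11, 0.775); P(X ≥ 9) = Σ C(11,k) p^k (1−p)^(11−k) over k:
  k=9: C(11,9)·0.775^9·0.225^2 = 0.2808297
  k=10: C(11,10)·0.775^10·0.225^1 = 0.1934605
  k=11: C(11,11)·0.775^11·0.225^0 = 0.0605785
Total = 0.5348687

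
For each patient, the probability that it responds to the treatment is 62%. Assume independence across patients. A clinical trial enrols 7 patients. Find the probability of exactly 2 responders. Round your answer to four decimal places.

X ~ Binomial(n=7, p=0.62).
P(X=2) = C(7,2) · p^2 · (1−p)^5
= 21 · 0.3844 · 0.0079235 = 0.063962

0.0640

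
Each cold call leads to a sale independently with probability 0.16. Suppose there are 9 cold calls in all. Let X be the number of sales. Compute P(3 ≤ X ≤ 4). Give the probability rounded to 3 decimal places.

0.155

X ~ Binomial(9, 0.16); P(3 ≤ X ≤ 4) = Σ C(9,k) p^k (1−p)^(9−k) over k:
  k=3: C(9,3)·0.16^3·0.84^6 = 0.12087
  k=4: C(9,4)·0.16^4·0.84^5 = 0.03453
Total = 0.15540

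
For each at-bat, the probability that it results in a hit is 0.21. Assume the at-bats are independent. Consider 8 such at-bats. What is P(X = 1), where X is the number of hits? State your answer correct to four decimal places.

X ~ Binomial(n=8, p=0.21).
P(X=1) = C(8,1) · p^1 · (1−p)^7
= 8 · 0.21 · 0.19204 = 0.322626

0.3226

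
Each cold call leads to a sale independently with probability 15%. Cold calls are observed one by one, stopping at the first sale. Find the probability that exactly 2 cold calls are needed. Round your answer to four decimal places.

0.1275

Geometric (trials to first success), p = 0.15.
P(Y = 2) = (1−p)^1 · p = 0.85 · 0.15 = 0.127500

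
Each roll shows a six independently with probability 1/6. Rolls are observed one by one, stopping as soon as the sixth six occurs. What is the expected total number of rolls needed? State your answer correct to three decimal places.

36.000

Y = total rolls until the sixth success; negative binomial with r=6, p=0.166667.
E[Y] = r / p = 6 / 0.166667 = 36.00000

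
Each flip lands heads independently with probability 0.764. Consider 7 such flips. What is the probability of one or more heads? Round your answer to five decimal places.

0.99996

P(at least one) = 1 − P(none) = 1 − (1 − 0.764)^7
= 1 − 0.0000408 = 0.9999592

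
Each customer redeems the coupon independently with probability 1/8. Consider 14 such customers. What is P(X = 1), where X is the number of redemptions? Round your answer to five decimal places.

0.30842

X ~ Binomial(n=14, p=0.125).
P(X=1) = C(14,1) · p^1 · (1−p)^13
= 14 · 0.125 · 0.17624 = 0.3084201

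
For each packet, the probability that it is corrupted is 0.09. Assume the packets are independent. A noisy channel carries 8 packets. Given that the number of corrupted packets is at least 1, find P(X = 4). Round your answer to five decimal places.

X ~ Binomial(8, 0.09). Want P(X=4 | X≥1) = P(X=4) / P(X≥1).
P(X=4) = C(8,4)·0.09^4·0.91^4 = 0.0031494
P(X≥1) = 1 − 0.4702525 = 0.5297475
Ratio = 0.0031494 / 0.5297475 = 0.0059452

0.00595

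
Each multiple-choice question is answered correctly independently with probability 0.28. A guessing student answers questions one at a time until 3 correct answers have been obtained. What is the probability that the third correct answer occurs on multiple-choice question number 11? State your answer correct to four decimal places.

Y = trial on which the third success occurs; negative binomial, r=3, p=0.28.
P(Y=11) = C(10,2) · p^3 · (1−p)^8
= 45 · 0.021952 · 0.07222 = 0.071342

0.0713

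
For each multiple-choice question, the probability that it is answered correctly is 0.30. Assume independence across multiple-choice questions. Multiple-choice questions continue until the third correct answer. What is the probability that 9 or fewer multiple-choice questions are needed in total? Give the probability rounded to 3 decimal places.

0.537

Finishing within 9 multiple-choice questions ⇔ at least 3 successes in the first 9. With X ~ Binomial(9, 0.30), P(Y ≤ 9) = 1 − P(X ≤ 2).
  k=0: C(9,0)·0.30^0·0.70^9 = 0.04035
  k=1: C(9,1)·0.30^1·0.70^8 = 0.15565
  k=2: C(9,2)·0.30^2·0.70^7 = 0.26683
1 − 0.46283 = 0.53717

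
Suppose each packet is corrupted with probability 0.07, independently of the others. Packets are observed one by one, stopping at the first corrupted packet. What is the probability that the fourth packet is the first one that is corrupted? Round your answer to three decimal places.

0.056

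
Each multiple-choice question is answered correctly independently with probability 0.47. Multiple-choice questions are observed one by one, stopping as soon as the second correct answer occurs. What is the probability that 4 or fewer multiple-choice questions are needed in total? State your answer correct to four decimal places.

0.6412

Finishing within 4 multiple-choice questions ⇔ at least 2 successes in the first 4. With X ~ Binomial(4, 0.47), P(Y ≤ 4) = 1 − P(X ≤ 1).
  k=0: C(4,0)·0.47^0·0.53^4 = 0.078905
  k=1: C(4,1)·0.47^1·0.53^3 = 0.279889
1 − 0.358794 = 0.641206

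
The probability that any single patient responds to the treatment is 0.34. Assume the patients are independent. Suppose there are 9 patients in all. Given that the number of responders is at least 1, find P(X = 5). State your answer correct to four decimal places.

0.1113

X ~ Binomial(9, 0.34). Want P(X=5 | X≥1) = P(X=5) / P(X≥1).
P(X=5) = C(9,5)·0.34^5·0.66^4 = 0.108628
P(X≥1) = 1 − 0.023763 = 0.976237
Ratio = 0.108628 / 0.976237 = 0.111272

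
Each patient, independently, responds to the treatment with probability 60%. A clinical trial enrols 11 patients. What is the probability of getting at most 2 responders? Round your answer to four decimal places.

0.0059

X ~ Binomial(11, 0.60); P(X ≤ 2) = Σ C(11,k) p^k (1−p)^(11−k) over k:
  k=0: C(11,0)·0.60^0·0.40^11 = 0.000042
  k=1: C(11,1)·0.60^1·0.40^10 = 0.000692
  k=2: C(11,2)·0.60^2·0.40^9 = 0.005190
Total = 0.005924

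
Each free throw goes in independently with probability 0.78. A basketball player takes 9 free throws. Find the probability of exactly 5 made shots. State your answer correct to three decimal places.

0.085

X ~ Binomial(n=9, p=0.78).
P(X=5) = C(9,5) · p^5 · (1−p)^4
= 126 · 0.28872 · 0.0023426 = 0.08522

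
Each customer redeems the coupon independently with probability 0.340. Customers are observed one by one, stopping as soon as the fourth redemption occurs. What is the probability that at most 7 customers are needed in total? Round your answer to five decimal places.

Finishing within 7 customers ⇔ at least 4 successes in the first 7. With X ~ Binomial(7, 0.34), P(Y ≤ 7) = 1 − P(X ≤ 3).
  k=0: C(7,0)·0.34^0·0.66^7 = 0.0545516
  k=1: C(7,1)·0.34^1·0.66^6 = 0.1967164
  k=2: C(7,2)·0.34^2·0.66^5 = 0.3040163
  k=3: C(7,3)·0.34^3·0.66^4 = 0.2610241
1 − 0.8163083 = 0.1836917

0.18369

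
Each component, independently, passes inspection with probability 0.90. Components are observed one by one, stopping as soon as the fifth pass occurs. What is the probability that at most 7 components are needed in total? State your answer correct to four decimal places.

0.9743

Finishing within 7 components ⇔ at least 5 successes in the first 7. With X ~ Binomial(7, 0.90), P(Y ≤ 7) = 1 − P(X ≤ 4).
  k=0: C(7,0)·0.90^0·0.10^7 = 0.000000
  k=1: C(7,1)·0.90^1·0.10^6 = 0.000006
  k=2: C(7,2)·0.90^2·0.10^5 = 0.000170
  k=3: C(7,3)·0.90^3·0.10^4 = 0.002551
  k=4: C(7,4)·0.90^4·0.10^3 = 0.022964
1 − 0.025691 = 0.974309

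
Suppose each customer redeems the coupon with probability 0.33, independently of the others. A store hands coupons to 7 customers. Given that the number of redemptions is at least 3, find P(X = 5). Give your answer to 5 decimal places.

0.08749

X ~ Binomial(7, 0.33). Want P(X=5 | X≥3) = P(X=5) / P(X≥3).
P(X=5) = C(7,5)·0.33^5·0.67^2 = 0.0368925
P(X≥3) = 1 − 0.0606071 − 0.2089589 − 0.3087601 = 0.4216739
Ratio = 0.0368925 / 0.4216739 = 0.0874907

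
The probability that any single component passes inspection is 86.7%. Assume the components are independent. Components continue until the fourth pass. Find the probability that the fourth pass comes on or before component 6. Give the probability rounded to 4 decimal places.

Finishing within 6 components ⇔ at least 4 successes in the first 6. With X ~ Binomial(6, 0.867), P(Y ≤ 6) = 1 − P(X ≤ 3).
  k=0: C(6,0)·0.867^0·0.133^6 = 0.000006
  k=1: C(6,1)·0.867^1·0.133^5 = 0.000216
  k=2: C(6,2)·0.867^2·0.133^4 = 0.003528
  k=3: C(6,3)·0.867^3·0.133^3 = 0.030665
1 − 0.034415 = 0.965585

0.9656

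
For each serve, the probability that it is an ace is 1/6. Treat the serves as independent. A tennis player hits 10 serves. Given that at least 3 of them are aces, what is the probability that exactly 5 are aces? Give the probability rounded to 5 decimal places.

0.05794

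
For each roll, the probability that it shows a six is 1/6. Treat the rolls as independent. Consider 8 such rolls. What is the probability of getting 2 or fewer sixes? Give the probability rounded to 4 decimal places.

0.8652

X ~ Binomial(8, 0.166667); P(X ≤ 2) = Σ C(8,k) p^k (1−p)^(8−k) over k:
  k=0: C(8,0)·0.166667^0·0.833333^8 = 0.232568
  k=1: C(8,1)·0.166667^1·0.833333^7 = 0.372109
  k=2: C(8,2)·0.166667^2·0.833333^6 = 0.260476
Total = 0.865153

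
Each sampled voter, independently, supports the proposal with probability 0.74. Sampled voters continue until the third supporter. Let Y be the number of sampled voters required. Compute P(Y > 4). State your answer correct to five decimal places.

Needing more than 4 sampled voters ⇔ fewer than 3 successes in the first 4. With X ~ Binomial(4, 0.74), P(Y > 4) = P(X ≤ 2).
  k=0: C(4,0)·0.74^0·0.26^4 = 0.0045698
  k=1: C(4,1)·0.74^1·0.26^3 = 0.0520250
  k=2: C(4,2)·0.74^2·0.26^2 = 0.2221066
P(X ≤ 2) = 0.2787013

0.27870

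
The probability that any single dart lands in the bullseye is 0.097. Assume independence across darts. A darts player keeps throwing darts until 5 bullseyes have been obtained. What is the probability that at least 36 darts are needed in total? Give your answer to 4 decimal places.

0.7512

Needing more than 35 darts ⇔ fewer than 5 successes in the first 35. With X ~ Binomial(35, 0.097), P(Y > 35) = P(X ≤ 4).
  k=0: C(35,0)·0.097^0·0.903^35 = 0.028124
  k=1: C(35,1)·0.097^1·0.903^34 = 0.105736
  k=2: C(35,2)·0.097^2·0.903^33 = 0.193088
  k=3: C(35,3)·0.097^3·0.903^32 = 0.228157
  k=4: C(35,4)·0.097^4·0.903^31 = 0.196068
P(X ≤ 4) = 0.751173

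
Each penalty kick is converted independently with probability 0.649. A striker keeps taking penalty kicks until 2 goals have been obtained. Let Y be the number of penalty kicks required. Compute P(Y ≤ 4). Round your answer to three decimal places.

0.873

Finishing within 4 penalty kicks ⇔ at least 2 successes in the first 4. With X ~ Binomial(4, 0.649), P(Y ≤ 4) = 1 − P(X ≤ 1).
  k=0: C(4,0)·0.649^0·0.351^4 = 0.01518
  k=1: C(4,1)·0.649^1·0.351^3 = 0.11226
1 − 0.12744 = 0.87256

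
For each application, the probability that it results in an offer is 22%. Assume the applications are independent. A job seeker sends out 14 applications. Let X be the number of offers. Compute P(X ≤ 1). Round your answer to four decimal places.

0.1527

X ~ Binomial(14, 0.22); P(X ≤ 1) = Σ C(14,k) p^k (1−p)^(14−k) over k:
  k=0: C(14,0)·0.22^0·0.78^14 = 0.030855
  k=1: C(14,1)·0.22^1·0.78^13 = 0.121837
Total = 0.152692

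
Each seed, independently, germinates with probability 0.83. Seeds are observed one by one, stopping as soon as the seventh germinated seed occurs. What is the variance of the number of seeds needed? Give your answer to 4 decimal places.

1.7274

Y = total seeds until the seventh success; negative binomial with r=7, p=0.83.
Var(Y) = r(1−p)/p² = 7·0.17 / 0.83² = 1.727391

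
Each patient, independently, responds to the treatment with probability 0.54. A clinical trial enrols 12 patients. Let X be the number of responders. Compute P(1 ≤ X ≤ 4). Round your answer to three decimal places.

0.126

X ~ Binomial(12, 0.54); P(1 ≤ X ≤ 4) = Σ C(12,k) p^k (1−p)^(12−k) over k:
  k=1: C(12,1)·0.54^1·0.46^11 = 0.00126
  k=2: C(12,2)·0.54^2·0.46^10 = 0.00816
  k=3: C(12,3)·0.54^3·0.46^9 = 0.03195
  k=4: C(12,4)·0.54^4·0.46^8 = 0.08438
Total = 0.12576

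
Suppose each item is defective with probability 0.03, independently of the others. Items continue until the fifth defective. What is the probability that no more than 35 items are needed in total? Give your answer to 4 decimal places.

Finishing within 35 items ⇔ at least 5 successes in the first 35. With X ~ Binomial(35, 0.03), P(Y ≤ 35) = 1 − P(X ≤ 4).
  k=0: C(35,0)·0.03^0·0.97^35 = 0.344358
  k=1: C(35,1)·0.03^1·0.97^34 = 0.372759
  k=2: C(35,2)·0.03^2·0.97^33 = 0.195987
  k=3: C(35,3)·0.03^3·0.97^32 = 0.066676
  k=4: C(35,4)·0.03^4·0.97^31 = 0.016497
1 − 0.996277 = 0.003723

0.0037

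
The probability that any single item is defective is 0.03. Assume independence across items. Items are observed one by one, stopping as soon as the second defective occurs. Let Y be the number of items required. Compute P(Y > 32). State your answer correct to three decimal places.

Needing more than 32 items ⇔ fewer than 2 successes in the first 32. With X ~ Binomial(32, 0.03), P(Y > 32) = P(X ≤ 1).
  k=0: C(32,0)·0.03^0·0.97^32 = 0.37731
  k=1: C(32,1)·0.03^1·0.97^31 = 0.37342
P(X ≤ 1) = 0.75073

0.751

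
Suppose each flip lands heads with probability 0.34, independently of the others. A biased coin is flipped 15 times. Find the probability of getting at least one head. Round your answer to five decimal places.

0.99804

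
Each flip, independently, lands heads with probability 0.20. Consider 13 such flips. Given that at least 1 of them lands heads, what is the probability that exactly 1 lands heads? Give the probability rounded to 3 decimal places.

X ~ Binomial(13, 0.20). Want P(X=1 | X≥1) = P(X=1) / P(X≥1).
P(X=1) = C(13,1)·0.20^1·0.80^12 = 0.17867
P(X≥1) = 1 − 0.05498 = 0.94502
Ratio = 0.17867 / 0.94502 = 0.18906

0.189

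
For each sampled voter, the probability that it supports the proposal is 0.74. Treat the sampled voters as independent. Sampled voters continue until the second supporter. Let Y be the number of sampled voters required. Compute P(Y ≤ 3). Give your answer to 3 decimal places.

0.832

Finishing within 3 sampled voters ⇔ at least 2 successes in the first 3. With X ~ Binomial(3, 0.74), P(Y ≤ 3) = 1 − P(X ≤ 1).
  k=0: C(3,0)·0.74^0·0.26^3 = 0.01758
  k=1: C(3,1)·0.74^1·0.26^2 = 0.15007
1 − 0.16765 = 0.83235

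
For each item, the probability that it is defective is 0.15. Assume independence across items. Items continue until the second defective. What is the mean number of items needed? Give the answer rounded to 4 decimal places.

13.3333

Y = total items until the second success; negative binomial with r=2, p=0.15.
E[Y] = r / p = 2 / 0.15 = 13.333333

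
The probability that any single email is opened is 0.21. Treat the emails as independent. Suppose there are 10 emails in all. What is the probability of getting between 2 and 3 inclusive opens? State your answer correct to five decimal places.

X ~ Binomial(10, 0.21); P(2 ≤ X ≤ 3) = Σ C(10,k) p^k (1−p)^(10−k) over k:
  k=2: C(10,2)·0.21^2·0.79^8 = 0.3010702
  k=3: C(10,3)·0.21^3·0.79^7 = 0.2134169
Total = 0.5144871

0.51449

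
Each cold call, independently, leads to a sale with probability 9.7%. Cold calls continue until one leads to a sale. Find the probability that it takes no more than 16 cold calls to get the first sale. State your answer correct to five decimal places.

0.80456

Y = number of cold calls to the first success; geometric, p = 0.097.
P(Y ≤ 16) = 1 − (1−p)^16 = 1 − 0.1954357 = 0.8045643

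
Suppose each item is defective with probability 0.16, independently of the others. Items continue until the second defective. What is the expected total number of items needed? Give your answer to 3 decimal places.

Y = total items until the second success; negative binomial with r=2, p=0.16.
E[Y] = r / p = 2 / 0.16 = 12.50000

12.500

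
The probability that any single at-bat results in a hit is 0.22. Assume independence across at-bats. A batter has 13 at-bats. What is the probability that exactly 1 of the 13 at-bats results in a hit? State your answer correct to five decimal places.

0.14504

X ~ Binomial(n=13, p=0.22).
P(X=1) = C(13,1) · p^1 · (1−p)^12
= 13 · 0.22 · 0.050715 = 0.1450445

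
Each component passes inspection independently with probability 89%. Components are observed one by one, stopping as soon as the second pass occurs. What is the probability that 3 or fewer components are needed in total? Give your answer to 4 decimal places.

Finishing within 3 components ⇔ at least 2 successes in the first 3. With X ~ Binomial(3, 0.89), P(Y ≤ 3) = 1 − P(X ≤ 1).
  k=0: C(3,0)·0.89^0·0.11^3 = 0.001331
  k=1: C(3,1)·0.89^1·0.11^2 = 0.032307
1 − 0.033638 = 0.966362

0.9664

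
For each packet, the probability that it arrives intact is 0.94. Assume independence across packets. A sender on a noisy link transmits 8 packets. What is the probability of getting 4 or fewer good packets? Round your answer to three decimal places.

0.001

X ~ Binomial(8, 0.94); P(X ≤ 4) = Σ C(8,k) p^k (1−p)^(8−k) over k:
  k=0: C(8,0)·0.94^0·0.06^8 = 0.00000
  k=1: C(8,1)·0.94^1·0.06^7 = 0.00000
  k=2: C(8,2)·0.94^2·0.06^6 = 0.00000
  k=3: C(8,3)·0.94^3·0.06^5 = 0.00004
  k=4: C(8,4)·0.94^4·0.06^4 = 0.00071
Total = 0.00075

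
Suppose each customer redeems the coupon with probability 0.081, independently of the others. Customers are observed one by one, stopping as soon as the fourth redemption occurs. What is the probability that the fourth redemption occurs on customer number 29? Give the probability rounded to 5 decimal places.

Y = trial on which the fourth success occurs; negative binomial, r=4, p=0.081.
P(Y=29) = C(28,3) · p^4 · (1−p)^25
= 3276 · 4.3047e-05 · 0.12103 = 0.0170676

0.01707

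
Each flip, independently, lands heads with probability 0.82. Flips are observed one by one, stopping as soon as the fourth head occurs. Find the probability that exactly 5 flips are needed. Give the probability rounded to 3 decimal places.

0.326

Y = trial on which the fourth success occurs; negative binomial, r=4, p=0.82.
P(Y=5) = C(4,3) · p^4 · (1−p)^1
= 4 · 0.45212 · 0.18 = 0.32553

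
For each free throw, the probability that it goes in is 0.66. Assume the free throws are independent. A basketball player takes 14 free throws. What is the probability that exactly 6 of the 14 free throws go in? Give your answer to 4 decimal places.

X ~ Binomial(n=14, p=0.66).
P(X=6) = C(14,6) · p^6 · (1−p)^8
= 3003 · 0.082654 · 0.00017858 = 0.044325

0.0443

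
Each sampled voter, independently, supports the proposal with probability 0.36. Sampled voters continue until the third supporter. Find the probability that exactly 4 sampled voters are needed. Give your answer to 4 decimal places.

0.0896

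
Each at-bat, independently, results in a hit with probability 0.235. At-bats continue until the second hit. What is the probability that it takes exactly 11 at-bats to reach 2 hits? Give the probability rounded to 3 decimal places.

Y = trial on which the second success occurs; negative binomial, r=2, p=0.235.
P(Y=11) = C(10,1) · p^2 · (1−p)^9
= 10 · 0.055225 · 0.089733 = 0.04956

0.050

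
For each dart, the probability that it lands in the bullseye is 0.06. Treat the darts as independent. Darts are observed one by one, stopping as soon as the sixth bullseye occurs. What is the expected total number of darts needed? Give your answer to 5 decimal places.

Y = total darts until the sixth success; negative binomial with r=6, p=0.06.
E[Y] = r / p = 6 / 0.06 = 100.0000000

100.00000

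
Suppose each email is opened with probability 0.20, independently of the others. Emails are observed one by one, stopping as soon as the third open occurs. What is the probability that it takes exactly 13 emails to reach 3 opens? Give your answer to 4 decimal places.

0.0567

Y = trial on which the third success occurs; negative binomial, r=3, p=0.20.
P(Y=13) = C(12,2) · p^3 · (1−p)^10
= 66 · 0.008 · 0.10737 = 0.056694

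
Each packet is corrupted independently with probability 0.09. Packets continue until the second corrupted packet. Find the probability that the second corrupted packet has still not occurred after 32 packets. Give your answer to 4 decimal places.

0.2037

Needing more than 32 packets ⇔ fewer than 2 successes in the first 32. With X ~ Binomial(32, 0.09), P(Y > 32) = P(X ≤ 1).
  k=0: C(32,0)·0.09^0·0.91^32 = 0.048902
  k=1: C(32,1)·0.09^1·0.91^31 = 0.154766
P(X ≤ 1) = 0.203668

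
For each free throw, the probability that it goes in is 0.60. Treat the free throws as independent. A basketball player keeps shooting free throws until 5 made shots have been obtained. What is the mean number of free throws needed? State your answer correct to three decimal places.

Y = total free throws until the fifth success; negative binomial with r=5, p=0.60.
E[Y] = r / p = 5 / 0.60 = 8.33333

8.333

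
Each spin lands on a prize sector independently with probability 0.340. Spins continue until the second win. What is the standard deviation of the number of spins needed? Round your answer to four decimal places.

3.3792

Y = total spins until the second success; negative binomial with r=2, p=0.34.
SD(Y) = √[r(1−p)/p²] = √(11.418685) = 3.379154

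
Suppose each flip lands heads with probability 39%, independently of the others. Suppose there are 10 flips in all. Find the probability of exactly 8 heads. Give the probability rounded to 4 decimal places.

0.0090

X ~ Binomial(n=10, p=0.39).
P(X=8) = C(10,8) · p^8 · (1−p)^2
= 45 · 0.0005352 · 0.3721 = 0.008962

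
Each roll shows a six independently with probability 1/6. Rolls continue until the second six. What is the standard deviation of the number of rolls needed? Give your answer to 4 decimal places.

Y = total rolls until the second success; negative binomial with r=2, p=0.166667.
SD(Y) = √[r(1−p)/p²] = √(60.000000) = 7.745967

7.7460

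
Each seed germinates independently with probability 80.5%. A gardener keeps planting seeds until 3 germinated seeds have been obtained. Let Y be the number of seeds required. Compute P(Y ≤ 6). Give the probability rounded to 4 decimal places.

Finishing within 6 seeds ⇔ at least 3 successes in the first 6. With X ~ Binomial(6, 0.805), P(Y ≤ 6) = 1 − P(X ≤ 2).
  k=0: C(6,0)·0.805^0·0.195^6 = 0.000055
  k=1: C(6,1)·0.805^1·0.195^5 = 0.001362
  k=2: C(6,2)·0.805^2·0.195^4 = 0.014055
1 − 0.015471 = 0.984529

0.9845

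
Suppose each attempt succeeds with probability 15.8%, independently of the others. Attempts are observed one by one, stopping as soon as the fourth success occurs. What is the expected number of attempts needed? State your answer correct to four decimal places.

25.3165

Y = total attempts until the fourth success; negative binomial with r=4, p=0.158.
E[Y] = r / p = 4 / 0.158 = 25.316456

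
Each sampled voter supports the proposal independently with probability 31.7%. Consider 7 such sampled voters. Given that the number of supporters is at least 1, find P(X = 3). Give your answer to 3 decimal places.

X ~ Binomial(7, 0.317). Want P(X=3 | X≥1) = P(X=3) / P(X≥1).
P(X=3) = C(7,3)·0.317^3·0.683^4 = 0.24262
P(X≥1) = 1 − 0.06933 = 0.93067
Ratio = 0.24262 / 0.93067 = 0.26070

0.261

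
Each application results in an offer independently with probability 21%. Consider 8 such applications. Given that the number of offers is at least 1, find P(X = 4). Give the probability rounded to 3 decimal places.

X ~ Binomial(8, 0.21). Want P(X=4 | X≥1) = P(X=4) / P(X≥1).
P(X=4) = C(8,4)·0.21^4·0.79^4 = 0.05303
P(X≥1) = 1 − 0.15171 = 0.84829
Ratio = 0.05303 / 0.84829 = 0.06251

0.063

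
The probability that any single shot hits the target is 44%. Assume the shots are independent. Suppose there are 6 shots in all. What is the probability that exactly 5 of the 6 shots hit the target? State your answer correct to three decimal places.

X ~ Binomial(n=6, p=0.44).
P(X=5) = C(6,5) · p^5 · (1−p)^1
= 6 · 0.016492 · 0.56 = 0.05541

0.055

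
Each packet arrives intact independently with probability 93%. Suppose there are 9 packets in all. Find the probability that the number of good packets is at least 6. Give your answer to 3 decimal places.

X ~ Binomial(9, 0.93); P(X ≥ 6) = Σ C(9,k) p^k (1−p)^(9−k) over k:
  k=6: C(9,6)·0.93^6·0.07^3 = 0.01864
  k=7: C(9,7)·0.93^7·0.07^2 = 0.10614
  k=8: C(9,8)·0.93^8·0.07^1 = 0.35254
  k=9: C(9,9)·0.93^9·0.07^0 = 0.52041
Total = 0.99773

0.998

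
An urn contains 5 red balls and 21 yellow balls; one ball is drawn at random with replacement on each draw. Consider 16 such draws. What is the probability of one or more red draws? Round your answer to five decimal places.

0.96720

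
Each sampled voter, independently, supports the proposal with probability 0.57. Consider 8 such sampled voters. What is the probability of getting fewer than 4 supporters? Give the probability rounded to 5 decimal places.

0.22353

X ~ Binomial(8, 0.57); P(X ≤ 3) = Σ C(8,k) p^k (1−p)^(8−k) over k:
  k=0: C(8,0)·0.57^0·0.43^8 = 0.0011688
  k=1: C(8,1)·0.57^1·0.43^7 = 0.0123949
  k=2: C(8,2)·0.57^2·0.43^6 = 0.0575067
  k=3: C(8,3)·0.57^3·0.43^5 = 0.1524596
Total = 0.2235301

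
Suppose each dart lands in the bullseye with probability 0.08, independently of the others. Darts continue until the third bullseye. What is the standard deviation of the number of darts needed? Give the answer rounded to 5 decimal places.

20.76656

Y = total darts until the third success; negative binomial with r=3, p=0.08.
SD(Y) = √[r(1−p)/p²] = √(431.2500000) = 20.7665597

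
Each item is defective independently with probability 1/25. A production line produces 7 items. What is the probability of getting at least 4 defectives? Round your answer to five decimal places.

X ~ Binomial(7, 0.04); P(X ≥ 4) = Σ C(7,k) p^k (1−p)^(7−k) over k:
  k=4: C(7,4)·0.04^4·0.96^3 = 0.0000793
  k=5: C(7,5)·0.04^5·0.96^2 = 0.0000020
  k=6: C(7,6)·0.04^6·0.96^1 = 0.0000000
  k=7: C(7,7)·0.04^7·0.96^0 = 0.0000000
Total = 0.0000813

0.00008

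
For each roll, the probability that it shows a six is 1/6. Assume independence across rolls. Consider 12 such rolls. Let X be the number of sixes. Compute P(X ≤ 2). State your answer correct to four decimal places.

0.6774

X ~ Binomial(12, 0.166667); P(X ≤ 2) = Σ C(12,k) p^k (1−p)^(12−k) over k:
  k=0: C(12,0)·0.166667^0·0.833333^12 = 0.112157
  k=1: C(12,1)·0.166667^1·0.833333^11 = 0.269176
  k=2: C(12,2)·0.166667^2·0.833333^10 = 0.296094
Total = 0.677426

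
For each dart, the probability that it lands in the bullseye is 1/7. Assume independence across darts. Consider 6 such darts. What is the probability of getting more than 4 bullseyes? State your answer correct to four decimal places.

0.0003

X ~ Binomial(6, 0.142857); P(X ≥ 5) = Σ C(6,k) p^k (1−p)^(6−k) over k:
  k=5: C(6,5)·0.142857^5·0.857143^1 = 0.000306
  k=6: C(6,6)·0.142857^6·0.857143^0 = 0.000008
Total = 0.000314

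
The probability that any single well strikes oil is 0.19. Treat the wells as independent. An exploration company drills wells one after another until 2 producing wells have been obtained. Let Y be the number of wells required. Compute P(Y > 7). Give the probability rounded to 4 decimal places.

0.6044

Needing more than 7 wells ⇔ fewer than 2 successes in the first 7. With X ~ Binomial(7, 0.19), P(Y > 7) = P(X ≤ 1).
  k=0: C(7,0)·0.19^0·0.81^7 = 0.228768
  k=1: C(7,1)·0.19^1·0.81^6 = 0.375631
P(X ≤ 1) = 0.604399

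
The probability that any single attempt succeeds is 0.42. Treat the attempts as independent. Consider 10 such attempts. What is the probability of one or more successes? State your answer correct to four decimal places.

P(at least one) = 1 − P(none) = 1 − (1 − 0.42)^10
= 1 − 0.004308 = 0.995692

0.9957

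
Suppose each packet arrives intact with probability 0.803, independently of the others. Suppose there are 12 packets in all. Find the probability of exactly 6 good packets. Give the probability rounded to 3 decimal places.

0.014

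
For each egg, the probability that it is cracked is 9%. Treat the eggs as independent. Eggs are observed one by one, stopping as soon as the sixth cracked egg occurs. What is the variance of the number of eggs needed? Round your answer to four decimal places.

674.0741

Y = total eggs until the sixth success; negative binomial with r=6, p=0.09.
Var(Y) = r(1−p)/p² = 6·0.91 / 0.09² = 674.074074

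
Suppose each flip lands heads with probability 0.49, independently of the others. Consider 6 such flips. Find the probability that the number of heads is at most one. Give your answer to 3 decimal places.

0.119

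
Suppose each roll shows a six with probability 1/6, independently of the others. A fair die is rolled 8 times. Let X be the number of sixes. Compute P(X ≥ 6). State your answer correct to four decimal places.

0.0004

X ~ Binomial(8, 0.166667); P(X ≥ 6) = Σ C(8,k) p^k (1−p)^(8−k) over k:
  k=6: C(8,6)·0.166667^6·0.833333^2 = 0.000417
  k=7: C(8,7)·0.166667^7·0.833333^1 = 0.000024
  k=8: C(8,8)·0.166667^8·0.833333^0 = 0.000001
Total = 0.000441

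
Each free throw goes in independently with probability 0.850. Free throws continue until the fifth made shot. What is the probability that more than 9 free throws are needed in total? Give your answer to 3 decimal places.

0.006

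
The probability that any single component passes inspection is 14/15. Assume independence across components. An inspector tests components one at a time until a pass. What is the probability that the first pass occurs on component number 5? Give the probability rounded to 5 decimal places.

Geometric (trials to first success), p = 0.933333.
P(Y = 5) = (1−p)^4 · p = 1.9753e-05 · 0.933333 = 0.0000184

0.00002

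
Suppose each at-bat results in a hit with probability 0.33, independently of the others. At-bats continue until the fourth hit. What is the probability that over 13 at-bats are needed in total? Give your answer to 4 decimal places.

0.3317

Needing more than 13 at-bats ⇔ fewer than 4 successes in the first 13. With X ~ Binomial(13, 0.33), P(Y > 13) = P(X ≤ 3).
  k=0: C(13,0)·0.33^0·0.67^13 = 0.005482
  k=1: C(13,1)·0.33^1·0.67^12 = 0.035104
  k=2: C(13,2)·0.33^2·0.67^11 = 0.103740
  k=3: C(13,3)·0.33^3·0.67^10 = 0.187351
P(X ≤ 3) = 0.331677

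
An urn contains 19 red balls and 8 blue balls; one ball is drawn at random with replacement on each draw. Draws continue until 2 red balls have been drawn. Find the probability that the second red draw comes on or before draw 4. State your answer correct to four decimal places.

0.9191

Finishing within 4 draws ⇔ at least 2 successes in the first 4. With X ~ Binomial(4, 0.703704), P(Y ≤ 4) = 1 − P(X ≤ 1).
  k=0: C(4,0)·0.703704^0·0.296296^4 = 0.007707
  k=1: C(4,1)·0.703704^1·0.296296^3 = 0.073220
1 − 0.080927 = 0.919073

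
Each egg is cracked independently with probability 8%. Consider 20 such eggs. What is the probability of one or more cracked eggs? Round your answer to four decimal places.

0.8113

P(at least one) = 1 − P(none) = 1 − (1 − 0.08)^20
= 1 − 0.188693 = 0.811307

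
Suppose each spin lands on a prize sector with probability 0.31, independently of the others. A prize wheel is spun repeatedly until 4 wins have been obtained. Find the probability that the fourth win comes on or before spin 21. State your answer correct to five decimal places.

0.92839

Finishing within 21 spins ⇔ at least 4 successes in the first 21. With X ~ Binomial(21, 0.31), P(Y ≤ 21) = 1 − P(X ≤ 3).
  k=0: C(21,0)·0.31^0·0.69^21 = 0.0004129
  k=1: C(21,1)·0.31^1·0.69^20 = 0.0038955
  k=2: C(21,2)·0.31^2·0.69^19 = 0.0175015
  k=3: C(21,3)·0.31^3·0.69^18 = 0.0497990
1 − 0.0716089 = 0.9283911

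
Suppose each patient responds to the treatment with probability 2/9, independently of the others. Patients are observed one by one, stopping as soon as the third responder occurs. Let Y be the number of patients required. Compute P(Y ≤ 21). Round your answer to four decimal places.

0.8768

Finishing within 21 patients ⇔ at least 3 successes in the first 21. With X ~ Binomial(21, 0.222222), P(Y ≤ 21) = 1 − P(X ≤ 2).
  k=0: C(21,0)·0.222222^0·0.777778^21 = 0.005105
  k=1: C(21,1)·0.222222^1·0.777778^20 = 0.030628
  k=2: C(21,2)·0.222222^2·0.777778^19 = 0.087508
1 − 0.123241 = 0.876759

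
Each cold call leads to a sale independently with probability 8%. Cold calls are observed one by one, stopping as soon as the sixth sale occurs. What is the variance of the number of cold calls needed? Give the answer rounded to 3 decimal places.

862.500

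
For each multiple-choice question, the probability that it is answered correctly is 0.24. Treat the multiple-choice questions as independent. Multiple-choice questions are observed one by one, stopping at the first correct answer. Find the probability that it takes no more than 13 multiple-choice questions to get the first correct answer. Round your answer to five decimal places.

0.97178

Y = number of multiple-choice questions to the first success; geometric, p = 0.24.
P(Y ≤ 13) = 1 − (1−p)^13 = 1 − 0.0282213 = 0.9717787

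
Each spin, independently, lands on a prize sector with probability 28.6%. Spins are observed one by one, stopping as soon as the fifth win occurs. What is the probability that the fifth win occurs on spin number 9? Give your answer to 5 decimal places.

Y = trial on which the fifth success occurs; negative binomial, r=5, p=0.286.
P(Y=9) = C(8,4) · p^5 · (1−p)^4
= 70 · 0.0019135 · 0.25989 = 0.0348114

0.03481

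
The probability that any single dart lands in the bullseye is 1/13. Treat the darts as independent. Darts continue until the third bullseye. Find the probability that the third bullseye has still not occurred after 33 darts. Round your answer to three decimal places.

Needing more than 33 darts ⇔ fewer than 3 successes in the first 33. With X ~ Binomial(33, 0.076923), P(Y > 33) = P(X ≤ 2).
  k=0: C(33,0)·0.076923^0·0.923077^33 = 0.07126
  k=1: C(33,1)·0.076923^1·0.923077^32 = 0.19597
  k=2: C(33,2)·0.076923^2·0.923077^31 = 0.26129
P(X ≤ 2) = 0.52852

0.529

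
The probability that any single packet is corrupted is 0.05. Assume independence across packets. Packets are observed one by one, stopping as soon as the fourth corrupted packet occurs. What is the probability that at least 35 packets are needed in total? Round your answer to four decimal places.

Needing more than 34 packets ⇔ fewer than 4 successes in the first 34. With X ~ Binomial(34, 0.05), P(Y > 34) = P(X ≤ 3).
  k=0: C(34,0)·0.05^0·0.95^34 = 0.174825
  k=1: C(34,1)·0.05^1·0.95^33 = 0.312844
  k=2: C(34,2)·0.05^2·0.95^32 = 0.271680
  k=3: C(34,3)·0.05^3·0.95^31 = 0.152522
P(X ≤ 3) = 0.911871

0.9119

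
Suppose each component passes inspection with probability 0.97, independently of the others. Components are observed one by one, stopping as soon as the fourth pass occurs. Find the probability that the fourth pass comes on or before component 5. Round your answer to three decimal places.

Finishing within 5 components ⇔ at least 4 successes in the first 5. With X ~ Binomial(5, 0.97), P(Y ≤ 5) = 1 − P(X ≤ 3).
  k=0: C(5,0)·0.97^0·0.03^5 = 0.00000
  k=1: C(5,1)·0.97^1·0.03^4 = 0.00000
  k=2: C(5,2)·0.97^2·0.03^3 = 0.00025
  k=3: C(5,3)·0.97^3·0.03^2 = 0.00821
1 − 0.00847 = 0.99153

0.992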